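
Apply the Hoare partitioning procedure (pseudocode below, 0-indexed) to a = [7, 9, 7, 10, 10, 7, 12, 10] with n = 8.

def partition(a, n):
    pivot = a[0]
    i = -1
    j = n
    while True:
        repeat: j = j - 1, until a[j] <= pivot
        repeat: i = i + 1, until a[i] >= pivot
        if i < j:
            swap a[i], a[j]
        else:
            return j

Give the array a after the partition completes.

[7, 7, 9, 10, 10, 7, 12, 10]

pivot=7
j stops at 5 (7), i stops at 0 (7); swap ⇒ [7, 9, 7, 10, 10, 7, 12, 10]
j stops at 2 (7), i stops at 1 (9); swap ⇒ [7, 7, 9, 10, 10, 7, 12, 10]
j stops at 1, i stops at 2; i≥j ⇒ return 1. a=[7, 7, 9, 10, 10, 7, 12, 10]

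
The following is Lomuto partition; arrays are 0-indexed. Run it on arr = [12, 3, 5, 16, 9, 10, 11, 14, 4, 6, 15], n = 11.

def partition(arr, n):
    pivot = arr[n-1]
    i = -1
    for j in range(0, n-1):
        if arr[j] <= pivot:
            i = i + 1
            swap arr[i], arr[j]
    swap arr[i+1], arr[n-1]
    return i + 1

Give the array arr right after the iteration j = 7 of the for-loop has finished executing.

[12, 3, 5, 9, 10, 11, 14, 16, 4, 6, 15]

pivot=15, i=-1
j=0: 12≤15, i=0, swap(0,0) ⇒ [12, 3, 5, 16, 9, 10, 11, 14, 4, 6, 15]
j=1: 3≤15, i=1, swap(1,1) ⇒ [12, 3, 5, 16, 9, 10, 11, 14, 4, 6, 15]
j=2: 5≤15, i=2, swap(2,2) ⇒ [12, 3, 5, 16, 9, 10, 11, 14, 4, 6, 15]
j=3: 16>15, skip
j=4: 9≤15, i=3, swap(3,4) ⇒ [12, 3, 5, 9, 16, 10, 11, 14, 4, 6, 15]
j=5: 10≤15, i=4, swap(4,5) ⇒ [12, 3, 5, 9, 10, 16, 11, 14, 4, 6, 15]
j=6: 11≤15, i=5, swap(5,6) ⇒ [12, 3, 5, 9, 10, 11, 16, 14, 4, 6, 15]
j=7: 14≤15, i=6, swap(6,7) ⇒ [12, 3, 5, 9, 10, 11, 14, 16, 4, 6, 15]
(after j=7) arr = [12, 3, 5, 9, 10, 11, 14, 16, 4, 6, 15]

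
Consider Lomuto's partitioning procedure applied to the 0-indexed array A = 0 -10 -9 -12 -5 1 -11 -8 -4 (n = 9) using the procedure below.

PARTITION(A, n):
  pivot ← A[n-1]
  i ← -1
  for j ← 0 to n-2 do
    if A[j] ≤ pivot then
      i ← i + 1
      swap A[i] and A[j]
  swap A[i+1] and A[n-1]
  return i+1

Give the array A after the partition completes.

-10 -9 -12 -5 -11 -8 -4 1 0

pivot=-4, i=-1
j=0: 0>-4, skip
j=1: -10≤-4, i=0, swap(0,1) ⇒ -10 0 -9 -12 -5 1 -11 -8 -4
j=2: -9≤-4, i=1, swap(1,2) ⇒ -10 -9 0 -12 -5 1 -11 -8 -4
j=3: -12≤-4, i=2, swap(2,3) ⇒ -10 -9 -12 0 -5 1 -11 -8 -4
j=4: -5≤-4, i=3, swap(3,4) ⇒ -10 -9 -12 -5 0 1 -11 -8 -4
j=5: 1>-4, skip
j=6: -11≤-4, i=4, swap(4,6) ⇒ -10 -9 -12 -5 -11 1 0 -8 -4
j=7: -8≤-4, i=5, swap(5,7) ⇒ -10 -9 -12 -5 -11 -8 0 1 -4
swap(6,8) ⇒ -10 -9 -12 -5 -11 -8 -4 1 0; return 6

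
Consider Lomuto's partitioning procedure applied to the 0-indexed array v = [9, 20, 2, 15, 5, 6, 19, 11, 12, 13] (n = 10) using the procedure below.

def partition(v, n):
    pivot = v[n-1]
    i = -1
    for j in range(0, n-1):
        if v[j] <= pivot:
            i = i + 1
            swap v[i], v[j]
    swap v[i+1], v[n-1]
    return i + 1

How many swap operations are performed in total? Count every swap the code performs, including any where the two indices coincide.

pivot=13, i=-1
j=0: 9≤13, i=0, swap(0,0) ⇒ [9, 20, 2, 15, 5, 6, 19, 11, 12, 13]
j=1: 20>13, skip
j=2: 2≤13, i=1, swap(1,2) ⇒ [9, 2, 20, 15, 5, 6, 19, 11, 12, 13]
j=3: 15>13, skip
j=4: 5≤13, i=2, swap(2,4) ⇒ [9, 2, 5, 15, 20, 6, 19, 11, 12, 13]
j=5: 6≤13, i=3, swap(3,5) ⇒ [9, 2, 5, 6, 20, 15, 19, 11, 12, 13]
j=6: 19>13, skip
j=7: 11≤13, i=4, swap(4,7) ⇒ [9, 2, 5, 6, 11, 15, 19, 20, 12, 13]
j=8: 12≤13, i=5, swap(5,8) ⇒ [9, 2, 5, 6, 11, 12, 19, 20, 15, 13]
swap(6,9) ⇒ [9, 2, 5, 6, 11, 12, 13, 20, 15, 19]; return 6

7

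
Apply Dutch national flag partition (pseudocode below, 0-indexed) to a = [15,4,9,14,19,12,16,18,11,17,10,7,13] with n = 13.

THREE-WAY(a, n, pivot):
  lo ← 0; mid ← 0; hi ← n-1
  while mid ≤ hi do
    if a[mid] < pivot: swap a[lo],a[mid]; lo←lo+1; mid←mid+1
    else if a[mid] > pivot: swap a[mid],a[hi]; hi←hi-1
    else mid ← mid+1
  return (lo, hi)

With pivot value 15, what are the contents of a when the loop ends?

pivot = 15; lo=0, mid=0, hi=12
a[mid]=15=15: mid=1
a[mid]=4<15: swap a[0],a[1]; lo=1,mid=2 → [4,15,9,14,19,12,16,18,11,17,10,7,13]
a[mid]=9<15: swap a[1],a[2]; lo=2,mid=3 → [4,9,15,14,19,12,16,18,11,17,10,7,13]
a[mid]=14<15: swap a[2],a[3]; lo=3,mid=4 → [4,9,14,15,19,12,16,18,11,17,10,7,13]
a[mid]=19>15: swap a[4],a[12]; hi=11 → [4,9,14,15,13,12,16,18,11,17,10,7,19]
a[mid]=13<15: swap a[3],a[4]; lo=4,mid=5 → [4,9,14,13,15,12,16,18,11,17,10,7,19]
a[mid]=12<15: swap a[4],a[5]; lo=5,mid=6 → [4,9,14,13,12,15,16,18,11,17,10,7,19]
a[mid]=16>15: swap a[6],a[11]; hi=10 → [4,9,14,13,12,15,7,18,11,17,10,16,19]
a[mid]=7<15: swap a[5],a[6]; lo=6,mid=7 → [4,9,14,13,12,7,15,18,11,17,10,16,19]
a[mid]=18>15: swap a[7],a[10]; hi=9 → [4,9,14,13,12,7,15,10,11,17,18,16,19]
a[mid]=10<15: swap a[6],a[7]; lo=7,mid=8 → [4,9,14,13,12,7,10,15,11,17,18,16,19]
a[mid]=11<15: swap a[7],a[8]; lo=8,mid=9 → [4,9,14,13,12,7,10,11,15,17,18,16,19]
a[mid]=17>15: swap a[9],a[9]; hi=8 → [4,9,14,13,12,7,10,11,15,17,18,16,19]
end: lo=8, hi=8; a = [4,9,14,13,12,7,10,11,15,17,18,16,19]

[4,9,14,13,12,7,10,11,15,17,18,16,19]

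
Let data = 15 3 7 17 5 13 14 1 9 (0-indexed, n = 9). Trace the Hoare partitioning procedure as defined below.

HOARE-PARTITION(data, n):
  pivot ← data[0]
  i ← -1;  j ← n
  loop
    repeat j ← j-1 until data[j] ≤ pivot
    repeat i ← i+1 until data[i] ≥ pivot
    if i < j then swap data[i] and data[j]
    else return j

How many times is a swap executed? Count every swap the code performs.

pivot = data[0] = 15; i = -1, j = 9
j→8 (data[8]=9≤15), i→0 (data[0]=15≥15); i<j, swap → 9 3 7 17 5 13 14 1 15
j→7 (data[7]=1≤15), i→3 (data[3]=17≥15); i<j, swap → 9 3 7 1 5 13 14 17 15
j→6, i→7; i≥j, return j=6. data = 9 3 7 1 5 13 14 17 15

2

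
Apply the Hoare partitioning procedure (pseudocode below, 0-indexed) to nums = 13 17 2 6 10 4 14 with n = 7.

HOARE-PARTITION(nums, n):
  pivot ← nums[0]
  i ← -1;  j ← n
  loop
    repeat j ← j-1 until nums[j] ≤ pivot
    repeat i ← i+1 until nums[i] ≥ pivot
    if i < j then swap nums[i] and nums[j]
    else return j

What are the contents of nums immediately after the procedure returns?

4 10 2 6 17 13 14

pivot = nums[0] = 13; i = -1, j = 7
j→5 (nums[5]=4≤13), i→0 (nums[0]=13≥13); i<j, swap → 4 17 2 6 10 13 14
j→4 (nums[4]=10≤13), i→1 (nums[1]=17≥13); i<j, swap → 4 10 2 6 17 13 14
j→3, i→4; i≥j, return j=3. nums = 4 10 2 6 17 13 14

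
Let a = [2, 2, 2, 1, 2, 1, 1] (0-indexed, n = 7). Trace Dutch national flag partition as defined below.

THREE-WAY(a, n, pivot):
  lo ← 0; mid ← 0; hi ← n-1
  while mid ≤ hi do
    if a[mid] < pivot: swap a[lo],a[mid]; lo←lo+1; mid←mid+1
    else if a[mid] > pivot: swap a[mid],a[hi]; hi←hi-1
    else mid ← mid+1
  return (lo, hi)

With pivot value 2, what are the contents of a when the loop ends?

lo=0 mid=0 hi=6
2=2: mid=1
2=2: mid=2
2=2: mid=3
1<2: swap(0,3), lo=1 mid=4 ⇒ [1, 2, 2, 2, 2, 1, 1]
2=2: mid=5
1<2: swap(1,5), lo=2 mid=6 ⇒ [1, 1, 2, 2, 2, 2, 1]
1<2: swap(2,6), lo=3 mid=7 ⇒ [1, 1, 1, 2, 2, 2, 2]
done. lo=3 hi=6; a=[1, 1, 1, 2, 2, 2, 2]

[1, 1, 1, 2, 2, 2, 2]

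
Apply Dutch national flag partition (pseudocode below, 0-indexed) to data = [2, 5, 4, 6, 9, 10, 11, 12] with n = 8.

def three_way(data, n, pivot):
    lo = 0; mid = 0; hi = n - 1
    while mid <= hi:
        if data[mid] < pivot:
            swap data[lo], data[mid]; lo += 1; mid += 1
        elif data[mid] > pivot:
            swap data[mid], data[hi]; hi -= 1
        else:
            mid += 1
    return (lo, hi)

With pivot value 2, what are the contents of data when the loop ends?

[2, 4, 6, 9, 10, 11, 12, 5]

pivot = 2; lo=0, mid=0, hi=7
data[mid]=2=2: mid=1
data[mid]=5>2: swap data[1],data[7]; hi=6 → [2, 12, 4, 6, 9, 10, 11, 5]
data[mid]=12>2: swap data[1],data[6]; hi=5 → [2, 11, 4, 6, 9, 10, 12, 5]
data[mid]=11>2: swap data[1],data[5]; hi=4 → [2, 10, 4, 6, 9, 11, 12, 5]
data[mid]=10>2: swap data[1],data[4]; hi=3 → [2, 9, 4, 6, 10, 11, 12, 5]
data[mid]=9>2: swap data[1],data[3]; hi=2 → [2, 6, 4, 9, 10, 11, 12, 5]
data[mid]=6>2: swap data[1],data[2]; hi=1 → [2, 4, 6, 9, 10, 11, 12, 5]
data[mid]=4>2: swap data[1],data[1]; hi=0 → [2, 4, 6, 9, 10, 11, 12, 5]
end: lo=0, hi=0; data = [2, 4, 6, 9, 10, 11, 12, 5]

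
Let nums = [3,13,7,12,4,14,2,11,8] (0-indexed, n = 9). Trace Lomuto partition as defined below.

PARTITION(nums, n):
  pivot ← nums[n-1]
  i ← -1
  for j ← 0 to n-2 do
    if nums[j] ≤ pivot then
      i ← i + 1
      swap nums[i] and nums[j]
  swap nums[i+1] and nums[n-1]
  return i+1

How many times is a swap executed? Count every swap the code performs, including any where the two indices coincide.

pivot = nums[8] = 8; i = -1
j=0: nums[0]=3 ≤ 8 → i=0, swap nums[0],nums[0] (no change) → [3,13,7,12,4,14,2,11,8]
j=1: nums[1]=13 > 8 → no swap
j=2: nums[2]=7 ≤ 8 → i=1, swap nums[1],nums[2] → [3,7,13,12,4,14,2,11,8]
j=3: nums[3]=12 > 8 → no swap
j=4: nums[4]=4 ≤ 8 → i=2, swap nums[2],nums[4] → [3,7,4,12,13,14,2,11,8]
j=5: nums[5]=14 > 8 → no swap
j=6: nums[6]=2 ≤ 8 → i=3, swap nums[3],nums[6] → [3,7,4,2,13,14,12,11,8]
j=7: nums[7]=11 > 8 → no swap
final swap nums[4],nums[8] → [3,7,4,2,8,14,12,11,13]; return 4

5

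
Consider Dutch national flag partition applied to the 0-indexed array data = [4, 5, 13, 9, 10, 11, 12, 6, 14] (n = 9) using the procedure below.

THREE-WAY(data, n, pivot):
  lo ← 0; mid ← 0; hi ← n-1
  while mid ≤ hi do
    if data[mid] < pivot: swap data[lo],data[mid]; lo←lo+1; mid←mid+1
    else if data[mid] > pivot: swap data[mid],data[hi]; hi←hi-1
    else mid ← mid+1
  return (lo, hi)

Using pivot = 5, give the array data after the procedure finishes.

lo=0 mid=0 hi=8
4<5: swap(0,0), lo=1 mid=1 ⇒ [4, 5, 13, 9, 10, 11, 12, 6, 14]
5=5: mid=2
13>5: swap(2,8), hi=7 ⇒ [4, 5, 14, 9, 10, 11, 12, 6, 13]
14>5: swap(2,7), hi=6 ⇒ [4, 5, 6, 9, 10, 11, 12, 14, 13]
6>5: swap(2,6), hi=5 ⇒ [4, 5, 12, 9, 10, 11, 6, 14, 13]
12>5: swap(2,5), hi=4 ⇒ [4, 5, 11, 9, 10, 12, 6, 14, 13]
11>5: swap(2,4), hi=3 ⇒ [4, 5, 10, 9, 11, 12, 6, 14, 13]
10>5: swap(2,3), hi=2 ⇒ [4, 5, 9, 10, 11, 12, 6, 14, 13]
9>5: swap(2,2), hi=1 ⇒ [4, 5, 9, 10, 11, 12, 6, 14, 13]
done. lo=1 hi=1; data=[4, 5, 9, 10, 11, 12, 6, 14, 13]

[4, 5, 9, 10, 11, 12, 6, 14, 13]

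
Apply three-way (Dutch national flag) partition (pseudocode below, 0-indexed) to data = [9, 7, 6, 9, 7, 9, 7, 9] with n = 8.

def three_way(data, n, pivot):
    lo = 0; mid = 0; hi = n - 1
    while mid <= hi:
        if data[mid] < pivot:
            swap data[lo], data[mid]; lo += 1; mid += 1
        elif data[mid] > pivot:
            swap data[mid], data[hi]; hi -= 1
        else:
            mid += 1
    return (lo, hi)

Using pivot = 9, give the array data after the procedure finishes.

lo=0 mid=0 hi=7
9=9: mid=1
7<9: swap(0,1), lo=1 mid=2 ⇒ [7, 9, 6, 9, 7, 9, 7, 9]
6<9: swap(1,2), lo=2 mid=3 ⇒ [7, 6, 9, 9, 7, 9, 7, 9]
9=9: mid=4
7<9: swap(2,4), lo=3 mid=5 ⇒ [7, 6, 7, 9, 9, 9, 7, 9]
9=9: mid=6
7<9: swap(3,6), lo=4 mid=7 ⇒ [7, 6, 7, 7, 9, 9, 9, 9]
9=9: mid=8
done. lo=4 hi=7; data=[7, 6, 7, 7, 9, 9, 9, 9]

[7, 6, 7, 7, 9, 9, 9, 9]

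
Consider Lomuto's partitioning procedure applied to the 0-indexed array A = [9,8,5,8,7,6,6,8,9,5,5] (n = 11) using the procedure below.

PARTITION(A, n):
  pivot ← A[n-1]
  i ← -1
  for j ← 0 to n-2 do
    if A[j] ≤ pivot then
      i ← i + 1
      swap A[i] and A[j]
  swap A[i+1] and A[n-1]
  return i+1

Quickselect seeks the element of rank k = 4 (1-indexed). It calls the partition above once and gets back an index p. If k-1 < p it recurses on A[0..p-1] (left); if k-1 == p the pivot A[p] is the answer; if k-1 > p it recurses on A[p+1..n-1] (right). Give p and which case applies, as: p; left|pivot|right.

pivot = A[10] = 5; i = -1
j=0: A[0]=9 > 5 → no swap
j=1: A[1]=8 > 5 → no swap
j=2: A[2]=5 ≤ 5 → i=0, swap A[0],A[2] → [5,8,9,8,7,6,6,8,9,5,5]
j=3: A[3]=8 > 5 → no swap
j=4: A[4]=7 > 5 → no swap
j=5: A[5]=6 > 5 → no swap
j=6: A[6]=6 > 5 → no swap
j=7: A[7]=8 > 5 → no swap
j=8: A[8]=9 > 5 → no swap
j=9: A[9]=5 ≤ 5 → i=1, swap A[1],A[9] → [5,5,9,8,7,6,6,8,9,8,5]
final swap A[2],A[10] → [5,5,5,8,7,6,6,8,9,8,9]; return 2
p = 2; k-1 = 3 > 2 ⇒ right

2; right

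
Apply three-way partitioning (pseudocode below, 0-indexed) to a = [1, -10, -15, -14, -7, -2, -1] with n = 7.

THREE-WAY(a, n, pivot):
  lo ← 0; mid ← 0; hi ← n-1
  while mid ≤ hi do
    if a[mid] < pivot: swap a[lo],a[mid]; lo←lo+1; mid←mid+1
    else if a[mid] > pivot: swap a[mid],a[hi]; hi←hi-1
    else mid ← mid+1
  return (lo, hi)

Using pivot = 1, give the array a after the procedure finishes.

pivot = 1; lo=0, mid=0, hi=6
a[mid]=1=1: mid=1
a[mid]=-10<1: swap a[0],a[1]; lo=1,mid=2 → [-10, 1, -15, -14, -7, -2, -1]
a[mid]=-15<1: swap a[1],a[2]; lo=2,mid=3 → [-10, -15, 1, -14, -7, -2, -1]
a[mid]=-14<1: swap a[2],a[3]; lo=3,mid=4 → [-10, -15, -14, 1, -7, -2, -1]
a[mid]=-7<1: swap a[3],a[4]; lo=4,mid=5 → [-10, -15, -14, -7, 1, -2, -1]
a[mid]=-2<1: swap a[4],a[5]; lo=5,mid=6 → [-10, -15, -14, -7, -2, 1, -1]
a[mid]=-1<1: swap a[5],a[6]; lo=6,mid=7 → [-10, -15, -14, -7, -2, -1, 1]
end: lo=6, hi=6; a = [-10, -15, -14, -7, -2, -1, 1]

[-10, -15, -14, -7, -2, -1, 1]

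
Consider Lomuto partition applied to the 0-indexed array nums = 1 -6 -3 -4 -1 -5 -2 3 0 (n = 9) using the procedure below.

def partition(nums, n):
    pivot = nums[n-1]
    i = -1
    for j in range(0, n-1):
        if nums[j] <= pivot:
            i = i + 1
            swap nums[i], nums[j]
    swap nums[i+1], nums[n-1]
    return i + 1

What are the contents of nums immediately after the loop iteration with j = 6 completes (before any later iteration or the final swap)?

pivot = nums[8] = 0; i = -1
j=0: nums[0]=1 > 0 → no swap
j=1: nums[1]=-6 ≤ 0 → i=0, swap nums[0],nums[1] → -6 1 -3 -4 -1 -5 -2 3 0
j=2: nums[2]=-3 ≤ 0 → i=1, swap nums[1],nums[2] → -6 -3 1 -4 -1 -5 -2 3 0
j=3: nums[3]=-4 ≤ 0 → i=2, swap nums[2],nums[3] → -6 -3 -4 1 -1 -5 -2 3 0
j=4: nums[4]=-1 ≤ 0 → i=3, swap nums[3],nums[4] → -6 -3 -4 -1 1 -5 -2 3 0
j=5: nums[5]=-5 ≤ 0 → i=4, swap nums[4],nums[5] → -6 -3 -4 -1 -5 1 -2 3 0
j=6: nums[6]=-2 ≤ 0 → i=5, swap nums[5],nums[6] → -6 -3 -4 -1 -5 -2 1 3 0
(after j=6) nums = -6 -3 -4 -1 -5 -2 1 3 0

-6 -3 -4 -1 -5 -2 1 3 0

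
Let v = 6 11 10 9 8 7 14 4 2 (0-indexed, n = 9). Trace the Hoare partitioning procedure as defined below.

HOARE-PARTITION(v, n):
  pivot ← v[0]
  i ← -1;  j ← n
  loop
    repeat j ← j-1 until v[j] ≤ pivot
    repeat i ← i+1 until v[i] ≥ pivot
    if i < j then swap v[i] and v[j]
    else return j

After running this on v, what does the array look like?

2 4 10 9 8 7 14 11 6

pivot=6
j stops at 8 (2), i stops at 0 (6); swap ⇒ 2 11 10 9 8 7 14 4 6
j stops at 7 (4), i stops at 1 (11); swap ⇒ 2 4 10 9 8 7 14 11 6
j stops at 1, i stops at 2; i≥j ⇒ return 1. v=2 4 10 9 8 7 14 11 6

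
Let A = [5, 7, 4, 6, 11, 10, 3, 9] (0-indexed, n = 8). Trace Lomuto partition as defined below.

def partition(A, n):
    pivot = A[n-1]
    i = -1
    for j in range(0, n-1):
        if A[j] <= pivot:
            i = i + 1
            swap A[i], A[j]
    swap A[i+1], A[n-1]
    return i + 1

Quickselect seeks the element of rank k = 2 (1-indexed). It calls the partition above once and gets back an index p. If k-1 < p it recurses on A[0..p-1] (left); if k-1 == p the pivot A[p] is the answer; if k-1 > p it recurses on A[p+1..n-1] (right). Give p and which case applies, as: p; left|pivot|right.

pivot = A[7] = 9; i = -1
j=0: A[0]=5 ≤ 9 → i=0, swap A[0],A[0] (no change) → [5, 7, 4, 6, 11, 10, 3, 9]
j=1: A[1]=7 ≤ 9 → i=1, swap A[1],A[1] (no change) → [5, 7, 4, 6, 11, 10, 3, 9]
j=2: A[2]=4 ≤ 9 → i=2, swap A[2],A[2] (no change) → [5, 7, 4, 6, 11, 10, 3, 9]
j=3: A[3]=6 ≤ 9 → i=3, swap A[3],A[3] (no change) → [5, 7, 4, 6, 11, 10, 3, 9]
j=4: A[4]=11 > 9 → no swap
j=5: A[5]=10 > 9 → no swap
j=6: A[6]=3 ≤ 9 → i=4, swap A[4],A[6] → [5, 7, 4, 6, 3, 10, 11, 9]
final swap A[5],A[7] → [5, 7, 4, 6, 3, 9, 11, 10]; return 5
p = 5; k-1 = 1 < 5 ⇒ left

5; left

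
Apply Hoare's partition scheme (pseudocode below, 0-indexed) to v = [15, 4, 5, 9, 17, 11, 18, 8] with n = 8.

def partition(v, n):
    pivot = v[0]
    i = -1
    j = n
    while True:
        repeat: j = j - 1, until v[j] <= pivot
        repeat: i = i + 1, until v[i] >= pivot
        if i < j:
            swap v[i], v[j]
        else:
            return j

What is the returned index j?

4

pivot = v[0] = 15; i = -1, j = 8
j→7 (v[7]=8≤15), i→0 (v[0]=15≥15); i<j, swap → [8, 4, 5, 9, 17, 11, 18, 15]
j→5 (v[5]=11≤15), i→4 (v[4]=17≥15); i<j, swap → [8, 4, 5, 9, 11, 17, 18, 15]
j→4, i→5; i≥j, return j=4. v = [8, 4, 5, 9, 11, 17, 18, 15]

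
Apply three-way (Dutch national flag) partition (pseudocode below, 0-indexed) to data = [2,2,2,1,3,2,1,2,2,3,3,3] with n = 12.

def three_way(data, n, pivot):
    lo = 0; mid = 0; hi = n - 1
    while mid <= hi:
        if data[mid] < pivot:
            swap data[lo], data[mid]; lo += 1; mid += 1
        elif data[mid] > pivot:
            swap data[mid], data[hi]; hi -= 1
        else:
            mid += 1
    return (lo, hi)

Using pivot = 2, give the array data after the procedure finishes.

[1,1,2,2,2,2,2,2,3,3,3,3]

lo=0 mid=0 hi=11
2=2: mid=1
2=2: mid=2
2=2: mid=3
1<2: swap(0,3), lo=1 mid=4 ⇒ [1,2,2,2,3,2,1,2,2,3,3,3]
3>2: swap(4,11), hi=10 ⇒ [1,2,2,2,3,2,1,2,2,3,3,3]
3>2: swap(4,10), hi=9 ⇒ [1,2,2,2,3,2,1,2,2,3,3,3]
3>2: swap(4,9), hi=8 ⇒ [1,2,2,2,3,2,1,2,2,3,3,3]
3>2: swap(4,8), hi=7 ⇒ [1,2,2,2,2,2,1,2,3,3,3,3]
2=2: mid=5
2=2: mid=6
1<2: swap(1,6), lo=2 mid=7 ⇒ [1,1,2,2,2,2,2,2,3,3,3,3]
2=2: mid=8
done. lo=2 hi=7; data=[1,1,2,2,2,2,2,2,3,3,3,3]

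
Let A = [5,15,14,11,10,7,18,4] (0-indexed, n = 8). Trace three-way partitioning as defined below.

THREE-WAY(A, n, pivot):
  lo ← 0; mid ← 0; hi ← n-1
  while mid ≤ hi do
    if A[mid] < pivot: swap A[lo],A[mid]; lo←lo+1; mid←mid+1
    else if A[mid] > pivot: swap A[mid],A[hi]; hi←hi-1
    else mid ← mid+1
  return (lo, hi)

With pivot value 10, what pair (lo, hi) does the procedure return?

(3, 3)

lo=0 mid=0 hi=7
5<10: swap(0,0), lo=1 mid=1 ⇒ [5,15,14,11,10,7,18,4]
15>10: swap(1,7), hi=6 ⇒ [5,4,14,11,10,7,18,15]
4<10: swap(1,1), lo=2 mid=2 ⇒ [5,4,14,11,10,7,18,15]
14>10: swap(2,6), hi=5 ⇒ [5,4,18,11,10,7,14,15]
18>10: swap(2,5), hi=4 ⇒ [5,4,7,11,10,18,14,15]
7<10: swap(2,2), lo=3 mid=3 ⇒ [5,4,7,11,10,18,14,15]
11>10: swap(3,4), hi=3 ⇒ [5,4,7,10,11,18,14,15]
10=10: mid=4
done. lo=3 hi=3; A=[5,4,7,10,11,18,14,15]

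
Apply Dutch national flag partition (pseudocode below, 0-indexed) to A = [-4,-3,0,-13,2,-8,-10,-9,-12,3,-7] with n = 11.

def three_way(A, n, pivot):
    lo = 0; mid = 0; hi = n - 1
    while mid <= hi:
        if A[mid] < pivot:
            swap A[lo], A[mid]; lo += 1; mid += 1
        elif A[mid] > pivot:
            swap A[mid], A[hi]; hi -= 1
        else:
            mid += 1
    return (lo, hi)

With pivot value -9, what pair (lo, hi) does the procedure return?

(3, 3)

lo=0 mid=0 hi=10
-4>-9: swap(0,10), hi=9 ⇒ [-7,-3,0,-13,2,-8,-10,-9,-12,3,-4]
-7>-9: swap(0,9), hi=8 ⇒ [3,-3,0,-13,2,-8,-10,-9,-12,-7,-4]
3>-9: swap(0,8), hi=7 ⇒ [-12,-3,0,-13,2,-8,-10,-9,3,-7,-4]
-12<-9: swap(0,0), lo=1 mid=1 ⇒ [-12,-3,0,-13,2,-8,-10,-9,3,-7,-4]
-3>-9: swap(1,7), hi=6 ⇒ [-12,-9,0,-13,2,-8,-10,-3,3,-7,-4]
-9=-9: mid=2
0>-9: swap(2,6), hi=5 ⇒ [-12,-9,-10,-13,2,-8,0,-3,3,-7,-4]
-10<-9: swap(1,2), lo=2 mid=3 ⇒ [-12,-10,-9,-13,2,-8,0,-3,3,-7,-4]
-13<-9: swap(2,3), lo=3 mid=4 ⇒ [-12,-10,-13,-9,2,-8,0,-3,3,-7,-4]
2>-9: swap(4,5), hi=4 ⇒ [-12,-10,-13,-9,-8,2,0,-3,3,-7,-4]
-8>-9: swap(4,4), hi=3 ⇒ [-12,-10,-13,-9,-8,2,0,-3,3,-7,-4]
done. lo=3 hi=3; A=[-12,-10,-13,-9,-8,2,0,-3,3,-7,-4]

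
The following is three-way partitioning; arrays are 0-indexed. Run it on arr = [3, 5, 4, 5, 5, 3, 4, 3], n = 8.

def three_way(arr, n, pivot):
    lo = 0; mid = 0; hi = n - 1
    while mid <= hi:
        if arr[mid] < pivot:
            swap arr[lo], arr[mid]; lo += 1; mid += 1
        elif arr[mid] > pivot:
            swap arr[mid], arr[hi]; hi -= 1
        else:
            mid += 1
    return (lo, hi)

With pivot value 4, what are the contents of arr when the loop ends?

[3, 3, 3, 4, 4, 5, 5, 5]

pivot = 4; lo=0, mid=0, hi=7
arr[mid]=3<4: swap arr[0],arr[0]; lo=1,mid=1 → [3, 5, 4, 5, 5, 3, 4, 3]
arr[mid]=5>4: swap arr[1],arr[7]; hi=6 → [3, 3, 4, 5, 5, 3, 4, 5]
arr[mid]=3<4: swap arr[1],arr[1]; lo=2,mid=2 → [3, 3, 4, 5, 5, 3, 4, 5]
arr[mid]=4=4: mid=3
arr[mid]=5>4: swap arr[3],arr[6]; hi=5 → [3, 3, 4, 4, 5, 3, 5, 5]
arr[mid]=4=4: mid=4
arr[mid]=5>4: swap arr[4],arr[5]; hi=4 → [3, 3, 4, 4, 3, 5, 5, 5]
arr[mid]=3<4: swap arr[2],arr[4]; lo=3,mid=5 → [3, 3, 3, 4, 4, 5, 5, 5]
end: lo=3, hi=4; arr = [3, 3, 3, 4, 4, 5, 5, 5]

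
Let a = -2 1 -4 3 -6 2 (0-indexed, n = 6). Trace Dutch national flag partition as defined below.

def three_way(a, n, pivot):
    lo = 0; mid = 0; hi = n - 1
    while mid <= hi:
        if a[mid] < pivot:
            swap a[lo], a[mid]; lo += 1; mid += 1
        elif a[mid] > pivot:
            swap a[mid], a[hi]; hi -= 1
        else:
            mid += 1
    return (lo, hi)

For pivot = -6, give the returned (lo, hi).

(0, 0)

pivot = -6; lo=0, mid=0, hi=5
a[mid]=-2>-6: swap a[0],a[5]; hi=4 → 2 1 -4 3 -6 -2
a[mid]=2>-6: swap a[0],a[4]; hi=3 → -6 1 -4 3 2 -2
a[mid]=-6=-6: mid=1
a[mid]=1>-6: swap a[1],a[3]; hi=2 → -6 3 -4 1 2 -2
a[mid]=3>-6: swap a[1],a[2]; hi=1 → -6 -4 3 1 2 -2
a[mid]=-4>-6: swap a[1],a[1]; hi=0 → -6 -4 3 1 2 -2
end: lo=0, hi=0; a = -6 -4 3 1 2 -2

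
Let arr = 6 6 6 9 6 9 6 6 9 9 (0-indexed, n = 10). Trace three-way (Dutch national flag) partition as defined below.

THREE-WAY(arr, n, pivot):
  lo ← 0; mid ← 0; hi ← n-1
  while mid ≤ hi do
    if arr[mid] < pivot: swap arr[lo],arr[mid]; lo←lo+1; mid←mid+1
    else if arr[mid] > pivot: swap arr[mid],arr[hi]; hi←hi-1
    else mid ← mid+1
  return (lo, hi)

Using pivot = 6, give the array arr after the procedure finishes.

lo=0 mid=0 hi=9
6=6: mid=1
6=6: mid=2
6=6: mid=3
9>6: swap(3,9), hi=8 ⇒ 6 6 6 9 6 9 6 6 9 9
9>6: swap(3,8), hi=7 ⇒ 6 6 6 9 6 9 6 6 9 9
9>6: swap(3,7), hi=6 ⇒ 6 6 6 6 6 9 6 9 9 9
6=6: mid=4
6=6: mid=5
9>6: swap(5,6), hi=5 ⇒ 6 6 6 6 6 6 9 9 9 9
6=6: mid=6
done. lo=0 hi=5; arr=6 6 6 6 6 6 9 9 9 9

6 6 6 6 6 6 9 9 9 9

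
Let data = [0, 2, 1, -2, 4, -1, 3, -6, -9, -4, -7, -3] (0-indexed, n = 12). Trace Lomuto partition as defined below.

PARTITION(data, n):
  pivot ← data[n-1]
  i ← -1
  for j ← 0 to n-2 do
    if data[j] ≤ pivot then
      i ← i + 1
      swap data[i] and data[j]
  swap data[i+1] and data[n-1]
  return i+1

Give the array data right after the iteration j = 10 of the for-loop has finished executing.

pivot=-3, i=-1
j=0: 0>-3, skip
j=1: 2>-3, skip
j=2: 1>-3, skip
j=3: -2>-3, skip
j=4: 4>-3, skip
j=5: -1>-3, skip
j=6: 3>-3, skip
j=7: -6≤-3, i=0, swap(0,7) ⇒ [-6, 2, 1, -2, 4, -1, 3, 0, -9, -4, -7, -3]
j=8: -9≤-3, i=1, swap(1,8) ⇒ [-6, -9, 1, -2, 4, -1, 3, 0, 2, -4, -7, -3]
j=9: -4≤-3, i=2, swap(2,9) ⇒ [-6, -9, -4, -2, 4, -1, 3, 0, 2, 1, -7, -3]
j=10: -7≤-3, i=3, swap(3,10) ⇒ [-6, -9, -4, -7, 4, -1, 3, 0, 2, 1, -2, -3]
(after j=10) data = [-6, -9, -4, -7, 4, -1, 3, 0, 2, 1, -2, -3]

[-6, -9, -4, -7, 4, -1, 3, 0, 2, 1, -2, -3]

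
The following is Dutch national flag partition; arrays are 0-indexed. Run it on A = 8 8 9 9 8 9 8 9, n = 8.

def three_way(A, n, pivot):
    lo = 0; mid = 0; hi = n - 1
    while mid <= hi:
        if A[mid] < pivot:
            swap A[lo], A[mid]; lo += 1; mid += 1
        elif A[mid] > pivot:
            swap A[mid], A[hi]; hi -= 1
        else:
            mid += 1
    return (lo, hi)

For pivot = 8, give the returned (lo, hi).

(0, 3)

lo=0 mid=0 hi=7
8=8: mid=1
8=8: mid=2
9>8: swap(2,7), hi=6 ⇒ 8 8 9 9 8 9 8 9
9>8: swap(2,6), hi=5 ⇒ 8 8 8 9 8 9 9 9
8=8: mid=3
9>8: swap(3,5), hi=4 ⇒ 8 8 8 9 8 9 9 9
9>8: swap(3,4), hi=3 ⇒ 8 8 8 8 9 9 9 9
8=8: mid=4
done. lo=0 hi=3; A=8 8 8 8 9 9 9 9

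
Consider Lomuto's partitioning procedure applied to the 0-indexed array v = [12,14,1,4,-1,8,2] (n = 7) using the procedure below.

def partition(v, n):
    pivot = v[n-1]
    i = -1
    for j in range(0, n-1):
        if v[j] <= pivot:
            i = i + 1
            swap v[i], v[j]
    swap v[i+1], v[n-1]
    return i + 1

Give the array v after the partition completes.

pivot=2, i=-1
j=0: 12>2, skip
j=1: 14>2, skip
j=2: 1≤2, i=0, swap(0,2) ⇒ [1,14,12,4,-1,8,2]
j=3: 4>2, skip
j=4: -1≤2, i=1, swap(1,4) ⇒ [1,-1,12,4,14,8,2]
j=5: 8>2, skip
swap(2,6) ⇒ [1,-1,2,4,14,8,12]; return 2

[1,-1,2,4,14,8,12]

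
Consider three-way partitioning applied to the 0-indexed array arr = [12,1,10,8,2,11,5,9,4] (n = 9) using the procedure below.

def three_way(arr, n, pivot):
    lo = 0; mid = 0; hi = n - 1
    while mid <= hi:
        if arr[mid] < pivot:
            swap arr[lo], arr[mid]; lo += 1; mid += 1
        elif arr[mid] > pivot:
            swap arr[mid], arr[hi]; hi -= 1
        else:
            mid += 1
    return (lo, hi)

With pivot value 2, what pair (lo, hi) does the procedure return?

lo=0 mid=0 hi=8
12>2: swap(0,8), hi=7 ⇒ [4,1,10,8,2,11,5,9,12]
4>2: swap(0,7), hi=6 ⇒ [9,1,10,8,2,11,5,4,12]
9>2: swap(0,6), hi=5 ⇒ [5,1,10,8,2,11,9,4,12]
5>2: swap(0,5), hi=4 ⇒ [11,1,10,8,2,5,9,4,12]
11>2: swap(0,4), hi=3 ⇒ [2,1,10,8,11,5,9,4,12]
2=2: mid=1
1<2: swap(0,1), lo=1 mid=2 ⇒ [1,2,10,8,11,5,9,4,12]
10>2: swap(2,3), hi=2 ⇒ [1,2,8,10,11,5,9,4,12]
8>2: swap(2,2), hi=1 ⇒ [1,2,8,10,11,5,9,4,12]
done. lo=1 hi=1; arr=[1,2,8,10,11,5,9,4,12]

(1, 1)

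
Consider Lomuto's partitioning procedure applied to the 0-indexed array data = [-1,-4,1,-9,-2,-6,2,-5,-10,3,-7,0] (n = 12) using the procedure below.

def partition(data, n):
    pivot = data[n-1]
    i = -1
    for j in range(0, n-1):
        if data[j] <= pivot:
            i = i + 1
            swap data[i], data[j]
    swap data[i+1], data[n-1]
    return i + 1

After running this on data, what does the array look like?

pivot = data[11] = 0; i = -1
j=0: data[0]=-1 ≤ 0 → i=0, swap data[0],data[0] (no change) → [-1,-4,1,-9,-2,-6,2,-5,-10,3,-7,0]
j=1: data[1]=-4 ≤ 0 → i=1, swap data[1],data[1] (no change) → [-1,-4,1,-9,-2,-6,2,-5,-10,3,-7,0]
j=2: data[2]=1 > 0 → no swap
j=3: data[3]=-9 ≤ 0 → i=2, swap data[2],data[3] → [-1,-4,-9,1,-2,-6,2,-5,-10,3,-7,0]
j=4: data[4]=-2 ≤ 0 → i=3, swap data[3],data[4] → [-1,-4,-9,-2,1,-6,2,-5,-10,3,-7,0]
j=5: data[5]=-6 ≤ 0 → i=4, swap data[4],data[5] → [-1,-4,-9,-2,-6,1,2,-5,-10,3,-7,0]
j=6: data[6]=2 > 0 → no swap
j=7: data[7]=-5 ≤ 0 → i=5, swap data[5],data[7] → [-1,-4,-9,-2,-6,-5,2,1,-10,3,-7,0]
j=8: data[8]=-10 ≤ 0 → i=6, swap data[6],data[8] → [-1,-4,-9,-2,-6,-5,-10,1,2,3,-7,0]
j=9: data[9]=3 > 0 → no swap
j=10: data[10]=-7 ≤ 0 → i=7, swap data[7],data[10] → [-1,-4,-9,-2,-6,-5,-10,-7,2,3,1,0]
final swap data[8],data[11] → [-1,-4,-9,-2,-6,-5,-10,-7,0,3,1,2]; return 8

[-1,-4,-9,-2,-6,-5,-10,-7,0,3,1,2]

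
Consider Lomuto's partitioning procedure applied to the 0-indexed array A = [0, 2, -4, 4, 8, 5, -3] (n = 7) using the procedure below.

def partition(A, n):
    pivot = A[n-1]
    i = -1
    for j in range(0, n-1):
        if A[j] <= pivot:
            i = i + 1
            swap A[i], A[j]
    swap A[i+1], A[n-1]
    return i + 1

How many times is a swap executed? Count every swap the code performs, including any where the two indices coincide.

pivot = A[6] = -3; i = -1
j=0: A[0]=0 > -3 → no swap
j=1: A[1]=2 > -3 → no swap
j=2: A[2]=-4 ≤ -3 → i=0, swap A[0],A[2] → [-4, 2, 0, 4, 8, 5, -3]
j=3: A[3]=4 > -3 → no swap
j=4: A[4]=8 > -3 → no swap
j=5: A[5]=5 > -3 → no swap
final swap A[1],A[6] → [-4, -3, 0, 4, 8, 5, 2]; return 1

2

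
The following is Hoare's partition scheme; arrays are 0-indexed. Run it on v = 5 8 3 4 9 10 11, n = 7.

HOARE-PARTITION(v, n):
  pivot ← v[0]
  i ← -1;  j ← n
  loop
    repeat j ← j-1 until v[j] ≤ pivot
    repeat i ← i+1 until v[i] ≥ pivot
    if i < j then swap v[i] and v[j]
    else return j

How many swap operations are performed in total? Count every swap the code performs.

pivot = v[0] = 5; i = -1, j = 7
j→3 (v[3]=4≤5), i→0 (v[0]=5≥5); i<j, swap → 4 8 3 5 9 10 11
j→2 (v[2]=3≤5), i→1 (v[1]=8≥5); i<j, swap → 4 3 8 5 9 10 11
j→1, i→2; i≥j, return j=1. v = 4 3 8 5 9 10 11

2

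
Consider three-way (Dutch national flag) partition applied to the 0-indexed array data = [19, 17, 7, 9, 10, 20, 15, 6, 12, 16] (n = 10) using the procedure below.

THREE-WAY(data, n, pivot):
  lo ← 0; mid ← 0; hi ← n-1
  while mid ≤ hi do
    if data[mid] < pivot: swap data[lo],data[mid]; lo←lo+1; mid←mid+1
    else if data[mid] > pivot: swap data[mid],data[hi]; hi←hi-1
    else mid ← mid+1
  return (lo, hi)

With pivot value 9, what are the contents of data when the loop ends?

lo=0 mid=0 hi=9
19>9: swap(0,9), hi=8 ⇒ [16, 17, 7, 9, 10, 20, 15, 6, 12, 19]
16>9: swap(0,8), hi=7 ⇒ [12, 17, 7, 9, 10, 20, 15, 6, 16, 19]
12>9: swap(0,7), hi=6 ⇒ [6, 17, 7, 9, 10, 20, 15, 12, 16, 19]
6<9: swap(0,0), lo=1 mid=1 ⇒ [6, 17, 7, 9, 10, 20, 15, 12, 16, 19]
17>9: swap(1,6), hi=5 ⇒ [6, 15, 7, 9, 10, 20, 17, 12, 16, 19]
15>9: swap(1,5), hi=4 ⇒ [6, 20, 7, 9, 10, 15, 17, 12, 16, 19]
20>9: swap(1,4), hi=3 ⇒ [6, 10, 7, 9, 20, 15, 17, 12, 16, 19]
10>9: swap(1,3), hi=2 ⇒ [6, 9, 7, 10, 20, 15, 17, 12, 16, 19]
9=9: mid=2
7<9: swap(1,2), lo=2 mid=3 ⇒ [6, 7, 9, 10, 20, 15, 17, 12, 16, 19]
done. lo=2 hi=2; data=[6, 7, 9, 10, 20, 15, 17, 12, 16, 19]

[6, 7, 9, 10, 20, 15, 17, 12, 16, 19]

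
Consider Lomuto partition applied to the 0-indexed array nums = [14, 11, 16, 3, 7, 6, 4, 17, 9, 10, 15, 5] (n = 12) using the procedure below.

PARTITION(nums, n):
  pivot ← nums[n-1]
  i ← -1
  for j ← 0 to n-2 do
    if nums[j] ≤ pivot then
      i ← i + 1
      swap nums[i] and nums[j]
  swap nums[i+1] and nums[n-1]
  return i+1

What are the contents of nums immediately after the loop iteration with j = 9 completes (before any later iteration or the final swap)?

[3, 4, 16, 14, 7, 6, 11, 17, 9, 10, 15, 5]

pivot = nums[11] = 5; i = -1
j=0: nums[0]=14 > 5 → no swap
j=1: nums[1]=11 > 5 → no swap
j=2: nums[2]=16 > 5 → no swap
j=3: nums[3]=3 ≤ 5 → i=0, swap nums[0],nums[3] → [3, 11, 16, 14, 7, 6, 4, 17, 9, 10, 15, 5]
j=4: nums[4]=7 > 5 → no swap
j=5: nums[5]=6 > 5 → no swap
j=6: nums[6]=4 ≤ 5 → i=1, swap nums[1],nums[6] → [3, 4, 16, 14, 7, 6, 11, 17, 9, 10, 15, 5]
j=7: nums[7]=17 > 5 → no swap
j=8: nums[8]=9 > 5 → no swap
j=9: nums[9]=10 > 5 → no swap
(after j=9) nums = [3, 4, 16, 14, 7, 6, 11, 17, 9, 10, 15, 5]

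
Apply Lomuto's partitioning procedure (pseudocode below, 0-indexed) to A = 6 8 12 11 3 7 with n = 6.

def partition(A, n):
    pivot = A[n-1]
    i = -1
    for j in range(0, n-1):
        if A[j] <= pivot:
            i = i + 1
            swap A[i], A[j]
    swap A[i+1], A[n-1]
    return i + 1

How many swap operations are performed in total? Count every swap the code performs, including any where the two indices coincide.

3

pivot = A[5] = 7; i = -1
j=0: A[0]=6 ≤ 7 → i=0, swap A[0],A[0] (no change) → 6 8 12 11 3 7
j=1: A[1]=8 > 7 → no swap
j=2: A[2]=12 > 7 → no swap
j=3: A[3]=11 > 7 → no swap
j=4: A[4]=3 ≤ 7 → i=1, swap A[1],A[4] → 6 3 12 11 8 7
final swap A[2],A[5] → 6 3 7 11 8 12; return 2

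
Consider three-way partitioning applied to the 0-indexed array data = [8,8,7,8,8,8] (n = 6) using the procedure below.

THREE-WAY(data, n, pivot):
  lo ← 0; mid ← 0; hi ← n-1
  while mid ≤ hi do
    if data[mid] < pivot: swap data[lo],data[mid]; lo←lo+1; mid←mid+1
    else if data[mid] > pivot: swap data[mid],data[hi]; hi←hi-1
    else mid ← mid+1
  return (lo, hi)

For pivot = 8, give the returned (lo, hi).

pivot = 8; lo=0, mid=0, hi=5
data[mid]=8=8: mid=1
data[mid]=8=8: mid=2
data[mid]=7<8: swap data[0],data[2]; lo=1,mid=3 → [7,8,8,8,8,8]
data[mid]=8=8: mid=4
data[mid]=8=8: mid=5
data[mid]=8=8: mid=6
end: lo=1, hi=5; data = [7,8,8,8,8,8]

(1, 5)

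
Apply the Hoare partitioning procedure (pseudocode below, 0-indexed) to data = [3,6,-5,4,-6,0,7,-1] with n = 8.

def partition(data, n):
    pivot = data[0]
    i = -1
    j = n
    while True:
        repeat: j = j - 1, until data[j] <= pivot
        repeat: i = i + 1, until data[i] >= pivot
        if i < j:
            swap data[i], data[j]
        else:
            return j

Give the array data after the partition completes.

[-1,0,-5,-6,4,6,7,3]

pivot = data[0] = 3; i = -1, j = 8
j→7 (data[7]=-1≤3), i→0 (data[0]=3≥3); i<j, swap → [-1,6,-5,4,-6,0,7,3]
j→5 (data[5]=0≤3), i→1 (data[1]=6≥3); i<j, swap → [-1,0,-5,4,-6,6,7,3]
j→4 (data[4]=-6≤3), i→3 (data[3]=4≥3); i<j, swap → [-1,0,-5,-6,4,6,7,3]
j→3, i→4; i≥j, return j=3. data = [-1,0,-5,-6,4,6,7,3]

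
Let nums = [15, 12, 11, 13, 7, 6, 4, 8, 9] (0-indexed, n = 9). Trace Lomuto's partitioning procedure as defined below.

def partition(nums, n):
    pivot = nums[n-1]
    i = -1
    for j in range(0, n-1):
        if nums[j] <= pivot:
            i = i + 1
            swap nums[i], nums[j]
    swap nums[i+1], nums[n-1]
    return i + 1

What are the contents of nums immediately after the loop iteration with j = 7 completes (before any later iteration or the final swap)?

pivot = nums[8] = 9; i = -1
j=0: nums[0]=15 > 9 → no swap
j=1: nums[1]=12 > 9 → no swap
j=2: nums[2]=11 > 9 → no swap
j=3: nums[3]=13 > 9 → no swap
j=4: nums[4]=7 ≤ 9 → i=0, swap nums[0],nums[4] → [7, 12, 11, 13, 15, 6, 4, 8, 9]
j=5: nums[5]=6 ≤ 9 → i=1, swap nums[1],nums[5] → [7, 6, 11, 13, 15, 12, 4, 8, 9]
j=6: nums[6]=4 ≤ 9 → i=2, swap nums[2],nums[6] → [7, 6, 4, 13, 15, 12, 11, 8, 9]
j=7: nums[7]=8 ≤ 9 → i=3, swap nums[3],nums[7] → [7, 6, 4, 8, 15, 12, 11, 13, 9]
(after j=7) nums = [7, 6, 4, 8, 15, 12, 11, 13, 9]

[7, 6, 4, 8, 15, 12, 11, 13, 9]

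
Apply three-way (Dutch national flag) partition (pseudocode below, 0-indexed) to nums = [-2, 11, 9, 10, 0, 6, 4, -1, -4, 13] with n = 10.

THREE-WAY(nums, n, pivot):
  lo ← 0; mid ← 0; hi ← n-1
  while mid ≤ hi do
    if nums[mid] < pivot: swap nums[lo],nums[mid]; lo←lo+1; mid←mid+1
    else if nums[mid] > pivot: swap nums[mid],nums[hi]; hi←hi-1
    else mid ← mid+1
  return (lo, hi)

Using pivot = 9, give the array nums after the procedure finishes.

[-2, -4, -1, 0, 6, 4, 9, 10, 13, 11]

pivot = 9; lo=0, mid=0, hi=9
nums[mid]=-2<9: swap nums[0],nums[0]; lo=1,mid=1 → [-2, 11, 9, 10, 0, 6, 4, -1, -4, 13]
nums[mid]=11>9: swap nums[1],nums[9]; hi=8 → [-2, 13, 9, 10, 0, 6, 4, -1, -4, 11]
nums[mid]=13>9: swap nums[1],nums[8]; hi=7 → [-2, -4, 9, 10, 0, 6, 4, -1, 13, 11]
nums[mid]=-4<9: swap nums[1],nums[1]; lo=2,mid=2 → [-2, -4, 9, 10, 0, 6, 4, -1, 13, 11]
nums[mid]=9=9: mid=3
nums[mid]=10>9: swap nums[3],nums[7]; hi=6 → [-2, -4, 9, -1, 0, 6, 4, 10, 13, 11]
nums[mid]=-1<9: swap nums[2],nums[3]; lo=3,mid=4 → [-2, -4, -1, 9, 0, 6, 4, 10, 13, 11]
nums[mid]=0<9: swap nums[3],nums[4]; lo=4,mid=5 → [-2, -4, -1, 0, 9, 6, 4, 10, 13, 11]
nums[mid]=6<9: swap nums[4],nums[5]; lo=5,mid=6 → [-2, -4, -1, 0, 6, 9, 4, 10, 13, 11]
nums[mid]=4<9: swap nums[5],nums[6]; lo=6,mid=7 → [-2, -4, -1, 0, 6, 4, 9, 10, 13, 11]
end: lo=6, hi=6; nums = [-2, -4, -1, 0, 6, 4, 9, 10, 13, 11]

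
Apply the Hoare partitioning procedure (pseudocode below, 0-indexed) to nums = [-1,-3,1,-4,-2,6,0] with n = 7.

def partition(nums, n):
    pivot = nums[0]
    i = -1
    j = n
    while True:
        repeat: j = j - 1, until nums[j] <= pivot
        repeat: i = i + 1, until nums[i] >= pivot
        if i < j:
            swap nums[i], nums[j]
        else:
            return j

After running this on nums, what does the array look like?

[-2,-3,-4,1,-1,6,0]

pivot=-1
j stops at 4 (-2), i stops at 0 (-1); swap ⇒ [-2,-3,1,-4,-1,6,0]
j stops at 3 (-4), i stops at 2 (1); swap ⇒ [-2,-3,-4,1,-1,6,0]
j stops at 2, i stops at 3; i≥j ⇒ return 2. nums=[-2,-3,-4,1,-1,6,0]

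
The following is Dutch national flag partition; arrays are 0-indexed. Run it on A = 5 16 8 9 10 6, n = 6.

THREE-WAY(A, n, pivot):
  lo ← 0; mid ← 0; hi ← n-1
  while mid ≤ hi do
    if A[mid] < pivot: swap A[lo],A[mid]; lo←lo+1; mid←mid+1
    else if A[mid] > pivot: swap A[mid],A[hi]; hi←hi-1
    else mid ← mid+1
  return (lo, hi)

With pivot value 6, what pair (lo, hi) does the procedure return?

lo=0 mid=0 hi=5
5<6: swap(0,0), lo=1 mid=1 ⇒ 5 16 8 9 10 6
16>6: swap(1,5), hi=4 ⇒ 5 6 8 9 10 16
6=6: mid=2
8>6: swap(2,4), hi=3 ⇒ 5 6 10 9 8 16
10>6: swap(2,3), hi=2 ⇒ 5 6 9 10 8 16
9>6: swap(2,2), hi=1 ⇒ 5 6 9 10 8 16
done. lo=1 hi=1; A=5 6 9 10 8 16

(1, 1)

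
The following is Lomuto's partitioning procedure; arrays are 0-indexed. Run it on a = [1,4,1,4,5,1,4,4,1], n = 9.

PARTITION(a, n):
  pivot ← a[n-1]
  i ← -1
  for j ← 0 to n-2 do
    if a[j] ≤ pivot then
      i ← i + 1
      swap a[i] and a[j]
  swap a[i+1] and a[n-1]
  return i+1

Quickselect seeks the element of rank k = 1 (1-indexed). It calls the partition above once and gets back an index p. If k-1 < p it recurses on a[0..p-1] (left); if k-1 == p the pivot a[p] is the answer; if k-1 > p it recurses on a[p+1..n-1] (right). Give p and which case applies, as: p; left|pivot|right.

pivot = a[8] = 1; i = -1
j=0: a[0]=1 ≤ 1 → i=0, swap a[0],a[0] (no change) → [1,4,1,4,5,1,4,4,1]
j=1: a[1]=4 > 1 → no swap
j=2: a[2]=1 ≤ 1 → i=1, swap a[1],a[2] → [1,1,4,4,5,1,4,4,1]
j=3: a[3]=4 > 1 → no swap
j=4: a[4]=5 > 1 → no swap
j=5: a[5]=1 ≤ 1 → i=2, swap a[2],a[5] → [1,1,1,4,5,4,4,4,1]
j=6: a[6]=4 > 1 → no swap
j=7: a[7]=4 > 1 → no swap
final swap a[3],a[8] → [1,1,1,1,5,4,4,4,4]; return 3
p = 3; k-1 = 0 < 3 ⇒ left

3; left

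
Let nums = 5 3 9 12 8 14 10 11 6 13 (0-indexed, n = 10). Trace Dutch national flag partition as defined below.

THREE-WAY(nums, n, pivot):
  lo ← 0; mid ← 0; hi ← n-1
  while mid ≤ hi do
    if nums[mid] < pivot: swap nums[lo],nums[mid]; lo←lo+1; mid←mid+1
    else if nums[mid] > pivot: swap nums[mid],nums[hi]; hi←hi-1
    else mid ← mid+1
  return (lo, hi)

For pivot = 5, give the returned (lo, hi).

(1, 1)

lo=0 mid=0 hi=9
5=5: mid=1
3<5: swap(0,1), lo=1 mid=2 ⇒ 3 5 9 12 8 14 10 11 6 13
9>5: swap(2,9), hi=8 ⇒ 3 5 13 12 8 14 10 11 6 9
13>5: swap(2,8), hi=7 ⇒ 3 5 6 12 8 14 10 11 13 9
6>5: swap(2,7), hi=6 ⇒ 3 5 11 12 8 14 10 6 13 9
11>5: swap(2,6), hi=5 ⇒ 3 5 10 12 8 14 11 6 13 9
10>5: swap(2,5), hi=4 ⇒ 3 5 14 12 8 10 11 6 13 9
14>5: swap(2,4), hi=3 ⇒ 3 5 8 12 14 10 11 6 13 9
8>5: swap(2,3), hi=2 ⇒ 3 5 12 8 14 10 11 6 13 9
12>5: swap(2,2), hi=1 ⇒ 3 5 12 8 14 10 11 6 13 9
done. lo=1 hi=1; nums=3 5 12 8 14 10 11 6 13 9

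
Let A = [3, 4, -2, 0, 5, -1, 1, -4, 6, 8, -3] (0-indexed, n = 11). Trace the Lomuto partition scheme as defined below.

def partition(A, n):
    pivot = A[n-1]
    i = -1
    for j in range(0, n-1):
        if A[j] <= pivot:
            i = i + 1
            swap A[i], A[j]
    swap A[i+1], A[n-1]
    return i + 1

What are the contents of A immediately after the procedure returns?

[-4, -3, -2, 0, 5, -1, 1, 3, 6, 8, 4]

pivot=-3, i=-1
j=0: 3>-3, skip
j=1: 4>-3, skip
j=2: -2>-3, skip
j=3: 0>-3, skip
j=4: 5>-3, skip
j=5: -1>-3, skip
j=6: 1>-3, skip
j=7: -4≤-3, i=0, swap(0,7) ⇒ [-4, 4, -2, 0, 5, -1, 1, 3, 6, 8, -3]
j=8: 6>-3, skip
j=9: 8>-3, skip
swap(1,10) ⇒ [-4, -3, -2, 0, 5, -1, 1, 3, 6, 8, 4]; return 1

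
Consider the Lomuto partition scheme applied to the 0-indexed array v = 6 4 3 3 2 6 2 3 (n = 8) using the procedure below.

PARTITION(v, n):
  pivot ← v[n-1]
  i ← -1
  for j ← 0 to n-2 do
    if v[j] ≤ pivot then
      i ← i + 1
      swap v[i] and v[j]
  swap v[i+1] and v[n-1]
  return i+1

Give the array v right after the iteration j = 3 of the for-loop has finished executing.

3 3 6 4 2 6 2 3

pivot = v[7] = 3; i = -1
j=0: v[0]=6 > 3 → no swap
j=1: v[1]=4 > 3 → no swap
j=2: v[2]=3 ≤ 3 → i=0, swap v[0],v[2] → 3 4 6 3 2 6 2 3
j=3: v[3]=3 ≤ 3 → i=1, swap v[1],v[3] → 3 3 6 4 2 6 2 3
(after j=3) v = 3 3 6 4 2 6 2 3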